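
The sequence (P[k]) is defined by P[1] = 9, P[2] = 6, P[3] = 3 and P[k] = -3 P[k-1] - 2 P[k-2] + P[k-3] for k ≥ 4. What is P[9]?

P[4] = -3*3 - 2*6 + 9 = -12
P[5] = -3*(-12) - 2*3 + 6 = 36
P[6] = -3*36 - 2*(-12) + 3 = -81
P[7] = -3*(-81) - 2*36 + (-12) = 159
P[8] = -3*159 - 2*(-81) + 36 = -279
P[9] = -3*(-279) - 2*159 + (-81) = 438

438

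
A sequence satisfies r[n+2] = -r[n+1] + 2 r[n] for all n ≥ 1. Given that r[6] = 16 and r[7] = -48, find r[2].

Rearranging, r[n-2] = (r[n] + r[n-1]) / 2.
r[5] = (-48 + 16) / 2 = -32/2 = -16
r[4] = (16 + (-16)) / 2 = 0/2 = 0
r[3] = (-16 + 0) / 2 = -16/2 = -8
r[2] = (0 + (-8)) / 2 = -8/2 = -4

-4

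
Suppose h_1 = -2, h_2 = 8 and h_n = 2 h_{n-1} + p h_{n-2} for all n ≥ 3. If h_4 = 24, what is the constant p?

h_3 = 16 - 2p
h_4 = 32 + 4p
So 32 + 4p = 24, giving p = -2.

-2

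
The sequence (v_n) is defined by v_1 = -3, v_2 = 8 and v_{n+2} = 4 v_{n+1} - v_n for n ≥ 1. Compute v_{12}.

4971700

v_3 = 4*8 - (-3) = 35
v_4 = 4*35 - 8 = 132
v_5 = 4*132 - 35 = 493
v_6 = 4*493 - 132 = 1840
v_7 = 4*1840 - 493 = 6867
v_8 = 4*6867 - 1840 = 25628
v_9 = 4*25628 - 6867 = 95645
v_{10} = 4*95645 - 25628 = 356952
v_{11} = 4*356952 - 95645 = 1332163
v_{12} = 4*1332163 - 356952 = 4971700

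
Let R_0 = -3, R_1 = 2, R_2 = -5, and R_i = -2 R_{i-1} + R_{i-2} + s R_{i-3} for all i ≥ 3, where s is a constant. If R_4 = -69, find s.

R_3 = 12 - 3s
R_4 = -29 + 8s
So -29 + 8s = -69, giving s = -5.

-5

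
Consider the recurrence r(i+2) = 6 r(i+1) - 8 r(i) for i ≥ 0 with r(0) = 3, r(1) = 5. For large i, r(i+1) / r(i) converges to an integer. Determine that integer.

The characteristic equation is r^2 - 6r + 8 = 0, which factors as (r - 4)(r - 2) = 0.
So the roots are 4 and 2. Since |4| > |2| and the coefficient of 4^i is non-zero, the ratio tends to 4.

4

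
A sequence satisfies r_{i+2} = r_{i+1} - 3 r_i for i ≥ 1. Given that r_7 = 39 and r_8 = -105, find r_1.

Rearranging, r_{i-2} = (r_i - r_{i-1}) / -3.
r_6 = (-105 - 39) / -3 = -144/-3 = 48
r_5 = (39 - 48) / -3 = -9/-3 = 3
r_4 = (48 - 3) / -3 = 45/-3 = -15
r_3 = (3 - (-15)) / -3 = 18/-3 = -6
r_2 = (-15 - (-6)) / -3 = -9/-3 = 3
r_1 = (-6 - 3) / -3 = -9/-3 = 3

3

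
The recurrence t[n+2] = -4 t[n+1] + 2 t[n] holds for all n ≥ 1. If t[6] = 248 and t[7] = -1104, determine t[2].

-2

Rearranging, t[n-2] = (t[n] + 4 t[n-1]) / 2.
t[5] = (-1104 + 4·248) / 2 = -112/2 = -56
t[4] = (248 + 4·(-56)) / 2 = 24/2 = 12
t[3] = (-56 + 4·12) / 2 = -8/2 = -4
t[2] = (12 + 4·(-4)) / 2 = -4/2 = -2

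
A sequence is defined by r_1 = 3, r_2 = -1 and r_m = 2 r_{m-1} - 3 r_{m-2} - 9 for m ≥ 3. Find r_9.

r_3 = 2*(-1) - 3*3 - 9 = -20
r_4 = 2*(-20) - 3*(-1) - 9 = -46
r_5 = 2*(-46) - 3*(-20) - 9 = -41
r_6 = 2*(-41) - 3*(-46) - 9 = 47
r_7 = 2*47 - 3*(-41) - 9 = 208
r_8 = 2*208 - 3*47 - 9 = 266
r_9 = 2*266 - 3*208 - 9 = -101

-101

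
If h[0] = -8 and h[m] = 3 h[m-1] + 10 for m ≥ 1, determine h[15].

-43046726

The fixed point is 10/(1 - 3) = -5, so h[m] + 5 = 3(h[m-1] + 5).
Hence h[m] = -3·3^m - 5.
h[15] = -3·3^{15} - 5 = -3·14348907 - 5 = -43046726.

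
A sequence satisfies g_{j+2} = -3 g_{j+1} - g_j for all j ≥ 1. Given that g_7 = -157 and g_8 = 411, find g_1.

Rearranging, g_{j-2} = -(g_j + 3 g_{j-1}).
g_6 = -(411 + 3*(-157)) = 60
g_5 = -(-157 + 3*60) = -23
g_4 = -(60 + 3*(-23)) = 9
g_3 = -(-23 + 3*9) = -4
g_2 = -(9 + 3*(-4)) = 3
g_1 = -(-4 + 3*3) = -5

-5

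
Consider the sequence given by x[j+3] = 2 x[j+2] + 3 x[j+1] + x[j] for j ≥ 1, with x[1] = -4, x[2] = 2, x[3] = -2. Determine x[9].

x[4] = 2·(-2) + 3·2 + (-4) = -2
x[5] = 2·(-2) + 3·(-2) + 2 = -8
x[6] = 2·(-8) + 3·(-2) + (-2) = -24
x[7] = 2·(-24) + 3·(-8) + (-2) = -74
x[8] = 2·(-74) + 3·(-24) + (-8) = -228
x[9] = 2·(-228) + 3·(-74) + (-24) = -702

-702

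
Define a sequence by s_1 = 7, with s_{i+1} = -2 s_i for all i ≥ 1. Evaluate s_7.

s_2 = -2·7 = -14
s_3 = -2·(-14) = 28
s_4 = -2·28 = -56
s_5 = -2·(-56) = 112
s_6 = -2·112 = -224
s_7 = -2·(-224) = 448

448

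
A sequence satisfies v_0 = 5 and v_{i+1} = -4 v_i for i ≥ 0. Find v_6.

20480

v_1 = -4·5 = -20
v_2 = -4·(-20) = 80
v_3 = -4·80 = -320
v_4 = -4·(-320) = 1280
v_5 = -4·1280 = -5120
v_6 = -4·(-5120) = 20480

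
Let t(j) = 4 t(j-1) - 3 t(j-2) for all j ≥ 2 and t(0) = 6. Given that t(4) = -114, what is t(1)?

3

Let t(1) = z.
t(2) = -18 + 4z
t(3) = -72 + 13z
t(4) = -234 + 40z
So -234 + 40z = -114, giving z = 3.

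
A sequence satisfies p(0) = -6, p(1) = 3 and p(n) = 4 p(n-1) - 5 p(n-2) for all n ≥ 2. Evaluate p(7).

1233

p(2) = 4·3 - 5·(-6) = 42
p(3) = 4·42 - 5·3 = 153
p(4) = 4·153 - 5·42 = 402
p(5) = 4·402 - 5·153 = 843
p(6) = 4·843 - 5·402 = 1362
p(7) = 4·1362 - 5·843 = 1233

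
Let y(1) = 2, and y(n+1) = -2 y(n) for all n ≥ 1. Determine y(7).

y(2) = -2·2 = -4
y(3) = -2·(-4) = 8
y(4) = -2·8 = -16
y(5) = -2·(-16) = 32
y(6) = -2·32 = -64
y(7) = -2·(-64) = 128

128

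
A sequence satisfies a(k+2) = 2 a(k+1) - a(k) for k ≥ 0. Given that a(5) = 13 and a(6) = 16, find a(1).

Rearranging, a(k-2) = -(a(k) - 2 a(k-1)).
a(4) = -(16 - 2*13) = 10
a(3) = -(13 - 2*10) = 7
a(2) = -(10 - 2*7) = 4
a(1) = -(7 - 2*4) = 1

1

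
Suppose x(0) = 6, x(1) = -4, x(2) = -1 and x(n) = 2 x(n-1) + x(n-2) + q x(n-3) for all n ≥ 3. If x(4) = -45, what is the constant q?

-4

x(3) = -6 + 6q
x(4) = -13 + 8q
So -13 + 8q = -45, giving q = -4.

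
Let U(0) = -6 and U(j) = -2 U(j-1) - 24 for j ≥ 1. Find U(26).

The fixed point is -24/(1 + 2) = -8, so U(j) + 8 = -2(U(j-1) + 8).
Hence U(j) = 2·(-2)^j - 8.
U(26) = 2·(-2)^{26} - 8 = 2·67108864 - 8 = 134217720.

134217720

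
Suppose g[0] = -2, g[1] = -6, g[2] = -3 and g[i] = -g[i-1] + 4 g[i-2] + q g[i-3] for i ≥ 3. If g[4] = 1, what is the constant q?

2

g[3] = -21 - 2q
g[4] = 9 - 4q
So 9 - 4q = 1, giving q = 2.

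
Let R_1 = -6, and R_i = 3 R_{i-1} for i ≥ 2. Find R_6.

R_2 = 3*(-6) = -18
R_3 = 3*(-18) = -54
R_4 = 3*(-54) = -162
R_5 = 3*(-162) = -486
R_6 = 3*(-486) = -1458

-1458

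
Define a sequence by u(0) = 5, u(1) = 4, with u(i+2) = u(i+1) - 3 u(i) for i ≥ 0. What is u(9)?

u(2) = 4 - 3*5 = -11
u(3) = (-11) - 3*4 = -23
u(4) = (-23) - 3*(-11) = 10
u(5) = 10 - 3*(-23) = 79
u(6) = 79 - 3*10 = 49
u(7) = 49 - 3*79 = -188
u(8) = (-188) - 3*49 = -335
u(9) = (-335) - 3*(-188) = 229

229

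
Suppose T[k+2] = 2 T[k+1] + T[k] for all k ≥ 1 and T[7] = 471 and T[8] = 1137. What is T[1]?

Rearranging, T[k-2] = T[k] - 2 T[k-1].
T[6] = 1137 - 2*471 = 195
T[5] = 471 - 2*195 = 81
T[4] = 195 - 2*81 = 33
T[3] = 81 - 2*33 = 15
T[2] = 33 - 2*15 = 3
T[1] = 15 - 2*3 = 9

9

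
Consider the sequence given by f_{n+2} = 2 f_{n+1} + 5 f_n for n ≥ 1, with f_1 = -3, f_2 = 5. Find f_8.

f_3 = 2·5 + 5·(-3) = -5
f_4 = 2·(-5) + 5·5 = 15
f_5 = 2·15 + 5·(-5) = 5
f_6 = 2·5 + 5·15 = 85
f_7 = 2·85 + 5·5 = 195
f_8 = 2·195 + 5·85 = 815

815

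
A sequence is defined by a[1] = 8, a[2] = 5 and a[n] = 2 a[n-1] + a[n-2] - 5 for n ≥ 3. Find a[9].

1952

a[3] = 2(5) + 8 - 5 = 13
a[4] = 2(13) + 5 - 5 = 26
a[5] = 2(26) + 13 - 5 = 60
a[6] = 2(60) + 26 - 5 = 141
a[7] = 2(141) + 60 - 5 = 337
a[8] = 2(337) + 141 - 5 = 810
a[9] = 2(810) + 337 - 5 = 1952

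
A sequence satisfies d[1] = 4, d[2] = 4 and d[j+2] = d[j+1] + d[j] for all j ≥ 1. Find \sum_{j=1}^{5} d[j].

d[3] = 4 + 4 = 8
d[4] = 8 + 4 = 12
d[5] = 12 + 8 = 20
Sum = 4 + 4 + 8 + 12 + 20 = 48

48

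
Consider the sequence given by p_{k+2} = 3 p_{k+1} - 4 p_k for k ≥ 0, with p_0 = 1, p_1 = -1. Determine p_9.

287

p_2 = 3·(-1) - 4·1 = -7
p_3 = 3·(-7) - 4·(-1) = -17
p_4 = 3·(-17) - 4·(-7) = -23
p_5 = 3·(-23) - 4·(-17) = -1
p_6 = 3·(-1) - 4·(-23) = 89
p_7 = 3·89 - 4·(-1) = 271
p_8 = 3·271 - 4·89 = 457
p_9 = 3·457 - 4·271 = 287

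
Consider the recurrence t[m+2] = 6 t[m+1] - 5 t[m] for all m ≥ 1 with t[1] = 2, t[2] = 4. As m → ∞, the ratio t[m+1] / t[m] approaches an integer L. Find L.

5

The characteristic equation is r^2 - 6r + 5 = 0, which factors as (r - 5)(r - 1) = 0.
So the roots are 5 and 1. Since |5| > |1| and the coefficient of 5^m is non-zero, the ratio tends to 5.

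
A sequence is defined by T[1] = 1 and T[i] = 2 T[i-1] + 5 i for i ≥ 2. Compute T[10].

T[2] = 2·1 + 10 = 12
T[3] = 2·12 + 15 = 39
T[4] = 2·39 + 20 = 98
T[5] = 2·98 + 25 = 221
T[6] = 2·221 + 30 = 472
T[7] = 2·472 + 35 = 979
T[8] = 2·979 + 40 = 1998
T[9] = 2·1998 + 45 = 4041
T[10] = 2·4041 + 50 = 8132

8132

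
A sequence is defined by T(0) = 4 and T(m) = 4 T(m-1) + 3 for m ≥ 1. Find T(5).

T(1) = 4*4 + 3 = 19
T(2) = 4*19 + 3 = 79
T(3) = 4*79 + 3 = 319
T(4) = 4*319 + 3 = 1279
T(5) = 4*1279 + 3 = 5119

5119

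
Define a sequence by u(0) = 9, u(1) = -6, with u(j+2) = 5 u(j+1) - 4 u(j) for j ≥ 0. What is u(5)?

-5106

u(2) = 5*(-6) - 4*9 = -66
u(3) = 5*(-66) - 4*(-6) = -306
u(4) = 5*(-306) - 4*(-66) = -1266
u(5) = 5*(-1266) - 4*(-306) = -5106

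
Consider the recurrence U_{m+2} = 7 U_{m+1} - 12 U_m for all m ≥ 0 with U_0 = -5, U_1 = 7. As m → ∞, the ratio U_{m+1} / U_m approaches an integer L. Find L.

4

The characteristic equation is r^2 - 7r + 12 = 0, which factors as (r - 4)(r - 3) = 0.
So the roots are 4 and 3. Since |4| > |3| and the coefficient of 4^m is non-zero, the ratio tends to 4.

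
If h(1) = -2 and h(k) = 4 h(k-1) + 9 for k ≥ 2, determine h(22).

The fixed point is 9/(1 - 4) = -3, so h(k) + 3 = 4(h(k-1) + 3).
Hence h(k) = 1·4^{k-1} - 3.
h(22) = 1·4^{21} - 3 = 1·4398046511104 - 3 = 4398046511101.

4398046511101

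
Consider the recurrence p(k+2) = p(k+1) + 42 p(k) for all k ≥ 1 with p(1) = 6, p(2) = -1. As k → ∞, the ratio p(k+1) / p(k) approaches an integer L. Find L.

The characteristic equation is r^2 - r - 42 = 0, which factors as (r - 7)(r + 6) = 0.
So the roots are 7 and -6. Since |7| > |-6| and the coefficient of 7^k is non-zero, the ratio tends to 7.

7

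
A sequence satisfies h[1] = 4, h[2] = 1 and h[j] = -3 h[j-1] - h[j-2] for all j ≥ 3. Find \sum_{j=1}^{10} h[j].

h[3] = -3*1 - 4 = -7
h[4] = -3*(-7) - 1 = 20
h[5] = -3*20 - (-7) = -53
h[6] = -3*(-53) - 20 = 139
h[7] = -3*139 - (-53) = -364
h[8] = -3*(-364) - 139 = 953
h[9] = -3*953 - (-364) = -2495
h[10] = -3*(-2495) - 953 = 6532
Sum = 4 + 1 + (-7) + 20 + (-53) + 139 + (-364) + 953 + (-2495) + 6532 = 4730

4730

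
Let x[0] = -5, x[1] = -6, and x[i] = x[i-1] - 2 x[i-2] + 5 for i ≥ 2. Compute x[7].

x[2] = (-6) - 2·(-5) + 5 = 9
x[3] = 9 - 2·(-6) + 5 = 26
x[4] = 26 - 2·9 + 5 = 13
x[5] = 13 - 2·26 + 5 = -34
x[6] = (-34) - 2·13 + 5 = -55
x[7] = (-55) - 2·(-34) + 5 = 18

18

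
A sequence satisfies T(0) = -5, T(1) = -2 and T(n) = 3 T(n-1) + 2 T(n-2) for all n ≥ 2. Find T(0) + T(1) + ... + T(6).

T(2) = 3*(-2) + 2*(-5) = -16
T(3) = 3*(-16) + 2*(-2) = -52
T(4) = 3*(-52) + 2*(-16) = -188
T(5) = 3*(-188) + 2*(-52) = -668
T(6) = 3*(-668) + 2*(-188) = -2380
Sum = (-5) + (-2) + (-16) + (-52) + (-188) + (-668) + (-2380) = -3311

-3311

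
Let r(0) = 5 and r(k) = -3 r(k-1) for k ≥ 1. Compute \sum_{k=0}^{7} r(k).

-8200

r(1) = -3*5 = -15
r(2) = -3*(-15) = 45
r(3) = -3*45 = -135
r(4) = -3*(-135) = 405
r(5) = -3*405 = -1215
r(6) = -3*(-1215) = 3645
r(7) = -3*3645 = -10935
Sum = 5 + (-15) + 45 + (-135) + 405 + (-1215) + 3645 + (-10935) = -8200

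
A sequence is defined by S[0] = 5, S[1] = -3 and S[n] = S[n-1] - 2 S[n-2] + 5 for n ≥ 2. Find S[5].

S[2] = (-3) - 2·5 + 5 = -8
S[3] = (-8) - 2·(-3) + 5 = 3
S[4] = 3 - 2·(-8) + 5 = 24
S[5] = 24 - 2·3 + 5 = 23

23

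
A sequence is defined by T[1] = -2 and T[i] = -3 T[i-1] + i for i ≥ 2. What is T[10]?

47980

T[2] = -3*(-2) + 2 = 8
T[3] = -3*8 + 3 = -21
T[4] = -3*(-21) + 4 = 67
T[5] = -3*67 + 5 = -196
T[6] = -3*(-196) + 6 = 594
T[7] = -3*594 + 7 = -1775
T[8] = -3*(-1775) + 8 = 5333
T[9] = -3*5333 + 9 = -15990
T[10] = -3*(-15990) + 10 = 47980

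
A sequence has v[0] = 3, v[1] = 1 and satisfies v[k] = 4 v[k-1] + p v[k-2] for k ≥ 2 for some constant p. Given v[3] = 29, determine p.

v[2] = 4 + 3p
v[3] = 16 + 13p
So 16 + 13p = 29, giving p = 1.

1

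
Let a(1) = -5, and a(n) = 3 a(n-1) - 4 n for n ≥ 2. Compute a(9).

a(2) = 3*(-5) - 8 = -23
a(3) = 3*(-23) - 12 = -81
a(4) = 3*(-81) - 16 = -259
a(5) = 3*(-259) - 20 = -797
a(6) = 3*(-797) - 24 = -2415
a(7) = 3*(-2415) - 28 = -7273
a(8) = 3*(-7273) - 32 = -21851
a(9) = 3*(-21851) - 36 = -65589

-65589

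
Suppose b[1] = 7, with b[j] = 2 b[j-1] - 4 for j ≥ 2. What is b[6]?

100

b[2] = 2(7) - 4 = 10
b[3] = 2(10) - 4 = 16
b[4] = 2(16) - 4 = 28
b[5] = 2(28) - 4 = 52
b[6] = 2(52) - 4 = 100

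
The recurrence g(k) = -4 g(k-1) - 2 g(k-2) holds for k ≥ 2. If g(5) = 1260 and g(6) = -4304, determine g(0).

Rearranging, g(k-2) = (g(k) + 4 g(k-1)) / -2.
g(4) = (-4304 + 4(1260)) / -2 = 736/-2 = -368
g(3) = (1260 + 4(-368)) / -2 = -212/-2 = 106
g(2) = (-368 + 4(106)) / -2 = 56/-2 = -28
g(1) = (106 + 4(-28)) / -2 = -6/-2 = 3
g(0) = (-28 + 4(3)) / -2 = -16/-2 = 8

8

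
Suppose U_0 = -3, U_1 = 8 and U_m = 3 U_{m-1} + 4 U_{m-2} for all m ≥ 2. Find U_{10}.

U_2 = 3·8 + 4·(-3) = 12
U_3 = 3·12 + 4·8 = 68
U_4 = 3·68 + 4·12 = 252
U_5 = 3·252 + 4·68 = 1028
U_6 = 3·1028 + 4·252 = 4092
U_7 = 3·4092 + 4·1028 = 16388
U_8 = 3·16388 + 4·4092 = 65532
U_9 = 3·65532 + 4·16388 = 262148
U_{10} = 3·262148 + 4·65532 = 1048572

1048572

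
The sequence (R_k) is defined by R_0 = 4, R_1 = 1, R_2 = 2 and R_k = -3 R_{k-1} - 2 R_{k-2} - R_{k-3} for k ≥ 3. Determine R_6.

163

R_3 = -3(2) - 2(1) - 4 = -12
R_4 = -3(-12) - 2(2) - 1 = 31
R_5 = -3(31) - 2(-12) - 2 = -71
R_6 = -3(-71) - 2(31) - (-12) = 163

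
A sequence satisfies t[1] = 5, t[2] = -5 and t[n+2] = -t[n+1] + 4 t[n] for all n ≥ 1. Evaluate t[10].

t[3] = -(-5) + 4·5 = 25
t[4] = -25 + 4·(-5) = -45
t[5] = -(-45) + 4·25 = 145
t[6] = -145 + 4·(-45) = -325
t[7] = -(-325) + 4·145 = 905
t[8] = -905 + 4·(-325) = -2205
t[9] = -(-2205) + 4·905 = 5825
t[10] = -5825 + 4·(-2205) = -14645

-14645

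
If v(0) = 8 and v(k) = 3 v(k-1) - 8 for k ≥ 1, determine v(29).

274521509459536

The fixed point is -8/(1 - 3) = 4, so v(k) - 4 = 3(v(k-1) - 4).
Hence v(k) = 4·3^k + 4.
v(29) = 4·3^{29} + 4 = 4·68630377364883 + 4 = 274521509459536.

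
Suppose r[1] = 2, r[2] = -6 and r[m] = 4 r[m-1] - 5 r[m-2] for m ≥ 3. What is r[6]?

r[3] = 4*(-6) - 5*2 = -34
r[4] = 4*(-34) - 5*(-6) = -106
r[5] = 4*(-106) - 5*(-34) = -254
r[6] = 4*(-254) - 5*(-106) = -486

-486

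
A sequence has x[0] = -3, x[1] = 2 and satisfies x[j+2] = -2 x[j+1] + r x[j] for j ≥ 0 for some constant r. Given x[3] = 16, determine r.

x[2] = -4 - 3r
x[3] = 8 + 8r
So 8 + 8r = 16, giving r = 1.

1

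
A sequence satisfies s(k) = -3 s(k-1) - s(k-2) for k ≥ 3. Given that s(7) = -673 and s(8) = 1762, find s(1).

7

Rearranging, s(k-2) = -(s(k) + 3 s(k-1)).
s(6) = -(1762 + 3*(-673)) = 257
s(5) = -(-673 + 3*257) = -98
s(4) = -(257 + 3*(-98)) = 37
s(3) = -(-98 + 3*37) = -13
s(2) = -(37 + 3*(-13)) = 2
s(1) = -(-13 + 3*2) = 7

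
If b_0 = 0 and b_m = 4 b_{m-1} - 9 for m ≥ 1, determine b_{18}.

-206158430205

The fixed point is -9/(1 - 4) = 3, so b_m - 3 = 4(b_{m-1} - 3).
Hence b_m = -3·4^m + 3.
b_{18} = -3·4^{18} + 3 = -3·68719476736 + 3 = -206158430205.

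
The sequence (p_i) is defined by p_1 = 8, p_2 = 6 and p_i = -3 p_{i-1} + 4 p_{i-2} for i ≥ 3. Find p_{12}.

-1677714

p_3 = -3*6 + 4*8 = 14
p_4 = -3*14 + 4*6 = -18
p_5 = -3*(-18) + 4*14 = 110
p_6 = -3*110 + 4*(-18) = -402
p_7 = -3*(-402) + 4*110 = 1646
p_8 = -3*1646 + 4*(-402) = -6546
p_9 = -3*(-6546) + 4*1646 = 26222
p_{10} = -3*26222 + 4*(-6546) = -104850
p_{11} = -3*(-104850) + 4*26222 = 419438
p_{12} = -3*419438 + 4*(-104850) = -1677714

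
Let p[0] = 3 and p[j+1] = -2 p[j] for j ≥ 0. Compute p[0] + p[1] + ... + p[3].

-15

p[1] = -2*3 = -6
p[2] = -2*(-6) = 12
p[3] = -2*12 = -24
Sum = 3 + (-6) + 12 + (-24) = -15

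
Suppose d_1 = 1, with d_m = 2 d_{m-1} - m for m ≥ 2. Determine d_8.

-246

d_2 = 2(1) - 2 = 0
d_3 = 2(0) - 3 = -3
d_4 = 2(-3) - 4 = -10
d_5 = 2(-10) - 5 = -25
d_6 = 2(-25) - 6 = -56
d_7 = 2(-56) - 7 = -119
d_8 = 2(-119) - 8 = -246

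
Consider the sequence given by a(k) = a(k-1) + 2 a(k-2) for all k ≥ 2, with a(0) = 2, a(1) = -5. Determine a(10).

-1021

a(2) = (-5) + 2(2) = -1
a(3) = (-1) + 2(-5) = -11
a(4) = (-11) + 2(-1) = -13
a(5) = (-13) + 2(-11) = -35
a(6) = (-35) + 2(-13) = -61
a(7) = (-61) + 2(-35) = -131
a(8) = (-131) + 2(-61) = -253
a(9) = (-253) + 2(-131) = -515
a(10) = (-515) + 2(-253) = -1021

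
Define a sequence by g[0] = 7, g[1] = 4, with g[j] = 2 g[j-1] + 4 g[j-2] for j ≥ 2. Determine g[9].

g[2] = 2(4) + 4(7) = 36
g[3] = 2(36) + 4(4) = 88
g[4] = 2(88) + 4(36) = 320
g[5] = 2(320) + 4(88) = 992
g[6] = 2(992) + 4(320) = 3264
g[7] = 2(3264) + 4(992) = 10496
g[8] = 2(10496) + 4(3264) = 34048
g[9] = 2(34048) + 4(10496) = 110080

110080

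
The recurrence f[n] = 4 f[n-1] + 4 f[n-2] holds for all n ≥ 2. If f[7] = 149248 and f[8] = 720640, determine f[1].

8

Rearranging, f[n-2] = (f[n] - 4 f[n-1]) / 4.
f[6] = (720640 - 4*149248) / 4 = 123648/4 = 30912
f[5] = (149248 - 4*30912) / 4 = 25600/4 = 6400
f[4] = (30912 - 4*6400) / 4 = 5312/4 = 1328
f[3] = (6400 - 4*1328) / 4 = 1088/4 = 272
f[2] = (1328 - 4*272) / 4 = 240/4 = 60
f[1] = (272 - 4*60) / 4 = 32/4 = 8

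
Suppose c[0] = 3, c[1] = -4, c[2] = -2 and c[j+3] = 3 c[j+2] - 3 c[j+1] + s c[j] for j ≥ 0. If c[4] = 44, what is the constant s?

4

c[3] = 6 + 3s
c[4] = 24 + 5s
So 24 + 5s = 44, giving s = 4.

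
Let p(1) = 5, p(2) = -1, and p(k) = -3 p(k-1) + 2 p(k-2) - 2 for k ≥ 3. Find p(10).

-75349

p(3) = -3(-1) + 2(5) - 2 = 11
p(4) = -3(11) + 2(-1) - 2 = -37
p(5) = -3(-37) + 2(11) - 2 = 131
p(6) = -3(131) + 2(-37) - 2 = -469
p(7) = -3(-469) + 2(131) - 2 = 1667
p(8) = -3(1667) + 2(-469) - 2 = -5941
p(9) = -3(-5941) + 2(1667) - 2 = 21155
p(10) = -3(21155) + 2(-5941) - 2 = -75349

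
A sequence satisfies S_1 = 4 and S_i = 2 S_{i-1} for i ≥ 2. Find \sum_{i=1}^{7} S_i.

508

S_2 = 2(4) = 8
S_3 = 2(8) = 16
S_4 = 2(16) = 32
S_5 = 2(32) = 64
S_6 = 2(64) = 128
S_7 = 2(128) = 256
Sum = 4 + 8 + 16 + 32 + 64 + 128 + 256 = 508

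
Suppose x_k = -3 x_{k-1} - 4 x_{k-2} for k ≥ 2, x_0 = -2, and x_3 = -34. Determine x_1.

Let x_1 = z.
x_2 = 8 - 3z
x_3 = -24 + 5z
So -24 + 5z = -34, giving z = -2.

-2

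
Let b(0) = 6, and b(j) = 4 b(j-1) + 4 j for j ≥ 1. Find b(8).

b(1) = 4(6) + 4 = 28
b(2) = 4(28) + 8 = 120
b(3) = 4(120) + 12 = 492
b(4) = 4(492) + 16 = 1984
b(5) = 4(1984) + 20 = 7956
b(6) = 4(7956) + 24 = 31848
b(7) = 4(31848) + 28 = 127420
b(8) = 4(127420) + 32 = 509712

509712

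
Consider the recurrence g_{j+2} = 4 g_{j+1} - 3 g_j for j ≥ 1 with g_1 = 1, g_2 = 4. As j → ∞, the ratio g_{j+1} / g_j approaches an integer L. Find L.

3

The characteristic equation is r^2 - 4r + 3 = 0, which factors as (r - 3)(r - 1) = 0.
So the roots are 3 and 1. Since |3| > |1| and the coefficient of 3^j is non-zero, the ratio tends to 3.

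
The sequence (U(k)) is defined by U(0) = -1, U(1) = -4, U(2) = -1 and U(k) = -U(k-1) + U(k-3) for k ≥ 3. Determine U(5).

3

U(3) = -(-1) + (-1) = 0
U(4) = -0 + (-4) = -4
U(5) = -(-4) + (-1) = 3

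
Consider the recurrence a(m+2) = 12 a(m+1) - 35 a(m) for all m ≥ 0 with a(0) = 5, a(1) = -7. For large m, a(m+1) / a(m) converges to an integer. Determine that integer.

7

The characteristic equation is r^2 - 12r + 35 = 0, which factors as (r - 7)(r - 5) = 0.
So the roots are 7 and 5. Since |7| > |5| and the coefficient of 7^m is non-zero, the ratio tends to 7.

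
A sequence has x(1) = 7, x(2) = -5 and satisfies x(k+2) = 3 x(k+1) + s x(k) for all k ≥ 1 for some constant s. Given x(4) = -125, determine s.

-5

x(3) = -15 + 7s
x(4) = -45 + 16s
So -45 + 16s = -125, giving s = -5.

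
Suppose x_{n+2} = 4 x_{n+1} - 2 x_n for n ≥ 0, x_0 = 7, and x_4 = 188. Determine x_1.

8

Let x_1 = z.
x_2 = -14 + 4z
x_3 = -56 + 14z
x_4 = -196 + 48z
So -196 + 48z = 188, giving z = 8.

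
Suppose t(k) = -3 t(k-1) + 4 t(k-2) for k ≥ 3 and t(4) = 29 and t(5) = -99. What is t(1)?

3

Rearranging, t(k-2) = (t(k) + 3 t(k-1)) / 4.
t(3) = (-99 + 3·29) / 4 = -12/4 = -3
t(2) = (29 + 3·(-3)) / 4 = 20/4 = 5
t(1) = (-3 + 3·5) / 4 = 12/4 = 3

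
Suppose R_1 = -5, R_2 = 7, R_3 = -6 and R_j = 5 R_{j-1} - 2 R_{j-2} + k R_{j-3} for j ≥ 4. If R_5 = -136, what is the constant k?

-4

R_4 = -44 - 5k
R_5 = -208 - 18k
So -208 - 18k = -136, giving k = -4.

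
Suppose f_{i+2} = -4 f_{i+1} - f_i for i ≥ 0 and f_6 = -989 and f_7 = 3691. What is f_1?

1

Rearranging, f_{i-2} = -(f_i + 4 f_{i-1}).
f_5 = -(3691 + 4·(-989)) = 265
f_4 = -(-989 + 4·265) = -71
f_3 = -(265 + 4·(-71)) = 19
f_2 = -(-71 + 4·19) = -5
f_1 = -(19 + 4·(-5)) = 1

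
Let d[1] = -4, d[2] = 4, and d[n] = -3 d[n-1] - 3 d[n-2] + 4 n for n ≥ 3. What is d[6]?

d[3] = -3·4 - 3·(-4) + 12 = 12
d[4] = -3·12 - 3·4 + 16 = -32
d[5] = -3·(-32) - 3·12 + 20 = 80
d[6] = -3·80 - 3·(-32) + 24 = -120

-120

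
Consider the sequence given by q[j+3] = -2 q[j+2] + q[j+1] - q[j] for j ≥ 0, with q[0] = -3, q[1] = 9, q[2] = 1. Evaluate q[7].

429

q[3] = -2*1 + 9 - (-3) = 10
q[4] = -2*10 + 1 - 9 = -28
q[5] = -2*(-28) + 10 - 1 = 65
q[6] = -2*65 + (-28) - 10 = -168
q[7] = -2*(-168) + 65 - (-28) = 429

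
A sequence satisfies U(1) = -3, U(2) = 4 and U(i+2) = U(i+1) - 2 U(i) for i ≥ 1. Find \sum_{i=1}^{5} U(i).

-5

U(3) = 4 - 2·(-3) = 10
U(4) = 10 - 2·4 = 2
U(5) = 2 - 2·10 = -18
Sum = (-3) + 4 + 10 + 2 + (-18) = -5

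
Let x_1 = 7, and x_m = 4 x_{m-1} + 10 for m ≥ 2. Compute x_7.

x_2 = 4·7 + 10 = 38
x_3 = 4·38 + 10 = 162
x_4 = 4·162 + 10 = 658
x_5 = 4·658 + 10 = 2642
x_6 = 4·2642 + 10 = 10578
x_7 = 4·10578 + 10 = 42322

42322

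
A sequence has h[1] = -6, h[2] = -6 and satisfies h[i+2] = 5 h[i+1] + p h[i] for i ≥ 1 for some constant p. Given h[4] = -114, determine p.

-1

h[3] = -30 - 6p
h[4] = -150 - 36p
So -150 - 36p = -114, giving p = -1.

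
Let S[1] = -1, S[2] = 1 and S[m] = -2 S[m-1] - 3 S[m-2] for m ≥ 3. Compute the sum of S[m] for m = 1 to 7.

S[3] = -2·1 - 3·(-1) = 1
S[4] = -2·1 - 3·1 = -5
S[5] = -2·(-5) - 3·1 = 7
S[6] = -2·7 - 3·(-5) = 1
S[7] = -2·1 - 3·7 = -23
Sum = (-1) + 1 + 1 + (-5) + 7 + 1 + (-23) = -19

-19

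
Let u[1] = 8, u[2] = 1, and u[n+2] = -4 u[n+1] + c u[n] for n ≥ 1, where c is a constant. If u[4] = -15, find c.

1

u[3] = -4 + 8c
u[4] = 16 - 31c
So 16 - 31c = -15, giving c = 1.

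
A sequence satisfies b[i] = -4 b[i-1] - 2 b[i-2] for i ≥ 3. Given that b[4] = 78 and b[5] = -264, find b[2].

Rearranging, b[i-2] = (b[i] + 4 b[i-1]) / -2.
b[3] = (-264 + 4*78) / -2 = 48/-2 = -24
b[2] = (78 + 4*(-24)) / -2 = -18/-2 = 9

9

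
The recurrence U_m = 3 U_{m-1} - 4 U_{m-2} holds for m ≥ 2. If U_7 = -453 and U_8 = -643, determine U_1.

3

Rearranging, U_{m-2} = (U_m - 3 U_{m-1}) / -4.
U_6 = (-643 - 3*(-453)) / -4 = 716/-4 = -179
U_5 = (-453 - 3*(-179)) / -4 = 84/-4 = -21
U_4 = (-179 - 3*(-21)) / -4 = -116/-4 = 29
U_3 = (-21 - 3*29) / -4 = -108/-4 = 27
U_2 = (29 - 3*27) / -4 = -52/-4 = 13
U_1 = (27 - 3*13) / -4 = -12/-4 = 3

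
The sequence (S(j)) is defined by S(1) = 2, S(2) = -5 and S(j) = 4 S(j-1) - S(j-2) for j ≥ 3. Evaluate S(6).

-1157

S(3) = 4(-5) - 2 = -22
S(4) = 4(-22) - (-5) = -83
S(5) = 4(-83) - (-22) = -310
S(6) = 4(-310) - (-83) = -1157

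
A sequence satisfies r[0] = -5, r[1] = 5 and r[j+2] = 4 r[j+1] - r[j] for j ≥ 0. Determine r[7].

18455

r[2] = 4·5 - (-5) = 25
r[3] = 4·25 - 5 = 95
r[4] = 4·95 - 25 = 355
r[5] = 4·355 - 95 = 1325
r[6] = 4·1325 - 355 = 4945
r[7] = 4·4945 - 1325 = 18455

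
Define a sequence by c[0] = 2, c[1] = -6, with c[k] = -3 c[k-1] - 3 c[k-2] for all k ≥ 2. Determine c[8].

-324

c[2] = -3(-6) - 3(2) = 12
c[3] = -3(12) - 3(-6) = -18
c[4] = -3(-18) - 3(12) = 18
c[5] = -3(18) - 3(-18) = 0
c[6] = -3(0) - 3(18) = -54
c[7] = -3(-54) - 3(0) = 162
c[8] = -3(162) - 3(-54) = -324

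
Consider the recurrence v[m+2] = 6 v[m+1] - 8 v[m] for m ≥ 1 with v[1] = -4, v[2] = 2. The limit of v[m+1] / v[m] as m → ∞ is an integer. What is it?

4

The characteristic equation is r^2 - 6r + 8 = 0, which factors as (r - 4)(r - 2) = 0.
So the roots are 4 and 2. Since |4| > |2| and the coefficient of 4^m is non-zero, the ratio tends to 4.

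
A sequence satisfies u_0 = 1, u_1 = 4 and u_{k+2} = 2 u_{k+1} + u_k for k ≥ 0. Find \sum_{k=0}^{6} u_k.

526

u_2 = 2·4 + 1 = 9
u_3 = 2·9 + 4 = 22
u_4 = 2·22 + 9 = 53
u_5 = 2·53 + 22 = 128
u_6 = 2·128 + 53 = 309
Sum = 1 + 4 + 9 + 22 + 53 + 128 + 309 = 526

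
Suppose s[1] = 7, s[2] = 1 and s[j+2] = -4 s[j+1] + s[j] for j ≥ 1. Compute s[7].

843

s[3] = -4*1 + 7 = 3
s[4] = -4*3 + 1 = -11
s[5] = -4*(-11) + 3 = 47
s[6] = -4*47 + (-11) = -199
s[7] = -4*(-199) + 47 = 843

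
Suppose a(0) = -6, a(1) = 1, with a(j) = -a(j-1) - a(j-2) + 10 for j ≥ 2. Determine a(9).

a(2) = -1 - (-6) + 10 = 15
a(3) = -15 - 1 + 10 = -6
a(4) = -(-6) - 15 + 10 = 1
a(5) = -1 - (-6) + 10 = 15
a(6) = -15 - 1 + 10 = -6
a(7) = -(-6) - 15 + 10 = 1
a(8) = -1 - (-6) + 10 = 15
a(9) = -15 - 1 + 10 = -6

-6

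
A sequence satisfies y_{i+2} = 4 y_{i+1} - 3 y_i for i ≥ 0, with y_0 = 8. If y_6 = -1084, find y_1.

5

Let y_1 = v.
y_2 = -24 + 4v
y_3 = -96 + 13v
y_4 = -312 + 40v
y_5 = -960 + 121v
y_6 = -2904 + 364v
So -2904 + 364v = -1084, giving v = 5.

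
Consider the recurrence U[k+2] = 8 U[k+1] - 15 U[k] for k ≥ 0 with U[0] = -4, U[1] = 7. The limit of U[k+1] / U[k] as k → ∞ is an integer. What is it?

The characteristic equation is r^2 - 8r + 15 = 0, which factors as (r - 5)(r - 3) = 0.
So the roots are 5 and 3. Since |5| > |3| and the coefficient of 5^k is non-zero, the ratio tends to 5.

5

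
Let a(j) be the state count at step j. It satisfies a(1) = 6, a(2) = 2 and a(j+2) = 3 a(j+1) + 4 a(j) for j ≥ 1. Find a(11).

a(3) = 3(2) + 4(6) = 30
a(4) = 3(30) + 4(2) = 98
a(5) = 3(98) + 4(30) = 414
a(6) = 3(414) + 4(98) = 1634
a(7) = 3(1634) + 4(414) = 6558
a(8) = 3(6558) + 4(1634) = 26210
a(9) = 3(26210) + 4(6558) = 104862
a(10) = 3(104862) + 4(26210) = 419426
a(11) = 3(419426) + 4(104862) = 1677726

1677726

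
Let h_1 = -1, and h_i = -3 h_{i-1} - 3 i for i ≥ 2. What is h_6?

-81

h_2 = -3·(-1) - 6 = -3
h_3 = -3·(-3) - 9 = 0
h_4 = -3·0 - 12 = -12
h_5 = -3·(-12) - 15 = 21
h_6 = -3·21 - 18 = -81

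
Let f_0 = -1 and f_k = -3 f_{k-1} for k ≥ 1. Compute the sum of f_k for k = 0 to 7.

1640

f_1 = -3*(-1) = 3
f_2 = -3*3 = -9
f_3 = -3*(-9) = 27
f_4 = -3*27 = -81
f_5 = -3*(-81) = 243
f_6 = -3*243 = -729
f_7 = -3*(-729) = 2187
Sum = (-1) + 3 + (-9) + 27 + (-81) + 243 + (-729) + 2187 = 1640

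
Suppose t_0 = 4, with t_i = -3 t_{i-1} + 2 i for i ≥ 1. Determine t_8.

t_1 = -3*4 + 2 = -10
t_2 = -3*(-10) + 4 = 34
t_3 = -3*34 + 6 = -96
t_4 = -3*(-96) + 8 = 296
t_5 = -3*296 + 10 = -878
t_6 = -3*(-878) + 12 = 2646
t_7 = -3*2646 + 14 = -7924
t_8 = -3*(-7924) + 16 = 23788

23788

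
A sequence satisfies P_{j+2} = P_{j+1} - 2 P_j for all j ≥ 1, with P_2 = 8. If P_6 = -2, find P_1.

1

Let P_1 = v.
P_3 = 8 - 2v
P_4 = -8 - 2v
P_5 = -24 + 2v
P_6 = -8 + 6v
So -8 + 6v = -2, giving v = 1.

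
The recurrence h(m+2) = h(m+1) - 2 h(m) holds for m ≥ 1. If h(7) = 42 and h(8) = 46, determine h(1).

1

Rearranging, h(m-2) = (h(m) - h(m-1)) / -2.
h(6) = (46 - 42) / -2 = 4/-2 = -2
h(5) = (42 - (-2)) / -2 = 44/-2 = -22
h(4) = (-2 - (-22)) / -2 = 20/-2 = -10
h(3) = (-22 - (-10)) / -2 = -12/-2 = 6
h(2) = (-10 - 6) / -2 = -16/-2 = 8
h(1) = (6 - 8) / -2 = -2/-2 = 1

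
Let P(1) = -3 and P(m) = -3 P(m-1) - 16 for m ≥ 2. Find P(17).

43046717

The fixed point is -16/(1 + 3) = -4, so P(m) + 4 = -3(P(m-1) + 4).
Hence P(m) = 1·(-3)^{m-1} - 4.
P(17) = 1·(-3)^{16} - 4 = 1·43046721 - 4 = 43046717.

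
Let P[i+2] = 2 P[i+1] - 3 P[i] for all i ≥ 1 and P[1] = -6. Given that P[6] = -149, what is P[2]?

Let P[2] = y.
P[3] = 18 + 2y
P[4] = 36 + y
P[5] = 18 - 4y
P[6] = -72 - 11y
So -72 - 11y = -149, giving y = 7.

7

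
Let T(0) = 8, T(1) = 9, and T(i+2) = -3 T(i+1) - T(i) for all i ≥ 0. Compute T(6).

T(2) = -3·9 - 8 = -35
T(3) = -3·(-35) - 9 = 96
T(4) = -3·96 - (-35) = -253
T(5) = -3·(-253) - 96 = 663
T(6) = -3·663 - (-253) = -1736

-1736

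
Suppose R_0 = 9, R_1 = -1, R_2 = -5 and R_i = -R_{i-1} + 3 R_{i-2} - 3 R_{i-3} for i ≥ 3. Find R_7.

-445

R_3 = -(-5) + 3*(-1) - 3*9 = -25
R_4 = -(-25) + 3*(-5) - 3*(-1) = 13
R_5 = -13 + 3*(-25) - 3*(-5) = -73
R_6 = -(-73) + 3*13 - 3*(-25) = 187
R_7 = -187 + 3*(-73) - 3*13 = -445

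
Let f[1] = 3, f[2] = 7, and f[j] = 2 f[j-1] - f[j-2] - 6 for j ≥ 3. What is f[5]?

-17

f[3] = 2·7 - 3 - 6 = 5
f[4] = 2·5 - 7 - 6 = -3
f[5] = 2·(-3) - 5 - 6 = -17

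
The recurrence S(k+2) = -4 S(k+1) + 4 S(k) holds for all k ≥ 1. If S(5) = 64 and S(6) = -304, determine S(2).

1

Rearranging, S(k-2) = (S(k) + 4 S(k-1)) / 4.
S(4) = (-304 + 4*64) / 4 = -48/4 = -12
S(3) = (64 + 4*(-12)) / 4 = 16/4 = 4
S(2) = (-12 + 4*4) / 4 = 4/4 = 1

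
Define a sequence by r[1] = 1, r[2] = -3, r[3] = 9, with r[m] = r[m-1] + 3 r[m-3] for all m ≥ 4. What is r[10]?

r[4] = 9 + 3*1 = 12
r[5] = 12 + 3*(-3) = 3
r[6] = 3 + 3*9 = 30
r[7] = 30 + 3*12 = 66
r[8] = 66 + 3*3 = 75
r[9] = 75 + 3*30 = 165
r[10] = 165 + 3*66 = 363

363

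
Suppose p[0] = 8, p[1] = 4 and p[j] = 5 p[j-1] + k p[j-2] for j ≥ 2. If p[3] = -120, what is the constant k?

p[2] = 20 + 8k
p[3] = 100 + 44k
So 100 + 44k = -120, giving k = -5.

-5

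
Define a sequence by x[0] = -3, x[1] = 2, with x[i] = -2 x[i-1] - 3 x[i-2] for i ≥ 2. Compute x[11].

-328

x[2] = -2·2 - 3·(-3) = 5
x[3] = -2·5 - 3·2 = -16
x[4] = -2·(-16) - 3·5 = 17
x[5] = -2·17 - 3·(-16) = 14
x[6] = -2·14 - 3·17 = -79
x[7] = -2·(-79) - 3·14 = 116
x[8] = -2·116 - 3·(-79) = 5
x[9] = -2·5 - 3·116 = -358
x[10] = -2·(-358) - 3·5 = 701
x[11] = -2·701 - 3·(-358) = -328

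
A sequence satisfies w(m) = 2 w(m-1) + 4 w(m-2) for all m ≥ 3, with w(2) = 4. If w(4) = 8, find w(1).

Let w(1) = z.
w(3) = 8 + 4z
w(4) = 32 + 8z
So 32 + 8z = 8, giving z = -3.

-3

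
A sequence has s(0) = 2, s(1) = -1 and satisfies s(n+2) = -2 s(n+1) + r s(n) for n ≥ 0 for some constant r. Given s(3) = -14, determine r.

s(2) = 2 + 2r
s(3) = -4 - 5r
So -4 - 5r = -14, giving r = 2.

2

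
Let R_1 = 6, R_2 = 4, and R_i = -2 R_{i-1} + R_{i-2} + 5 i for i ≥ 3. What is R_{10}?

-2388

R_3 = -2(4) + 6 + 15 = 13
R_4 = -2(13) + 4 + 20 = -2
R_5 = -2(-2) + 13 + 25 = 42
R_6 = -2(42) + (-2) + 30 = -56
R_7 = -2(-56) + 42 + 35 = 189
R_8 = -2(189) + (-56) + 40 = -394
R_9 = -2(-394) + 189 + 45 = 1022
R_{10} = -2(1022) + (-394) + 50 = -2388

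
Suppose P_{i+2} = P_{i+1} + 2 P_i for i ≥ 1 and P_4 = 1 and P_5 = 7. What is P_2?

-1

Rearranging, P_{i-2} = (P_i - P_{i-1}) / 2.
P_3 = (7 - 1) / 2 = 6/2 = 3
P_2 = (1 - 3) / 2 = -2/2 = -1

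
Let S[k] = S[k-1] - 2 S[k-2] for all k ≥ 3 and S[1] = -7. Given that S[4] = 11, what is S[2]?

Let S[2] = v.
S[3] = 14 + v
S[4] = 14 - v
So 14 - v = 11, giving v = 3.

3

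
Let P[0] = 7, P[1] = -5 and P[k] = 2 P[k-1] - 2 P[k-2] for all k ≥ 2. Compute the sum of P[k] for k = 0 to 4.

P[2] = 2·(-5) - 2·7 = -24
P[3] = 2·(-24) - 2·(-5) = -38
P[4] = 2·(-38) - 2·(-24) = -28
Sum = 7 + (-5) + (-24) + (-38) + (-28) = -88

-88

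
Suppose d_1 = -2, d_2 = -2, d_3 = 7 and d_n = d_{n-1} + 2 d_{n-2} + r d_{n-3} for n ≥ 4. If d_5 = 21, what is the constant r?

-1

d_4 = 3 - 2r
d_5 = 17 - 4r
So 17 - 4r = 21, giving r = -1.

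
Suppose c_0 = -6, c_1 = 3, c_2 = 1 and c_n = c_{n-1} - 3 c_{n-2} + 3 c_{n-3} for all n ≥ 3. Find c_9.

c_3 = 1 - 3·3 + 3·(-6) = -26
c_4 = (-26) - 3·1 + 3·3 = -20
c_5 = (-20) - 3·(-26) + 3·1 = 61
c_6 = 61 - 3·(-20) + 3·(-26) = 43
c_7 = 43 - 3·61 + 3·(-20) = -200
c_8 = (-200) - 3·43 + 3·61 = -146
c_9 = (-146) - 3·(-200) + 3·43 = 583

583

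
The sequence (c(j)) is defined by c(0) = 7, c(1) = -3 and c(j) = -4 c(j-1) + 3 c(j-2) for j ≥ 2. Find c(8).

c(2) = -4(-3) + 3(7) = 33
c(3) = -4(33) + 3(-3) = -141
c(4) = -4(-141) + 3(33) = 663
c(5) = -4(663) + 3(-141) = -3075
c(6) = -4(-3075) + 3(663) = 14289
c(7) = -4(14289) + 3(-3075) = -66381
c(8) = -4(-66381) + 3(14289) = 308391

308391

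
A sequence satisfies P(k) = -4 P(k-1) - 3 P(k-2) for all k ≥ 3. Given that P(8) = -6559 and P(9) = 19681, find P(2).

Rearranging, P(k-2) = (P(k) + 4 P(k-1)) / -3.
P(7) = (19681 + 4*(-6559)) / -3 = -6555/-3 = 2185
P(6) = (-6559 + 4*2185) / -3 = 2181/-3 = -727
P(5) = (2185 + 4*(-727)) / -3 = -723/-3 = 241
P(4) = (-727 + 4*241) / -3 = 237/-3 = -79
P(3) = (241 + 4*(-79)) / -3 = -75/-3 = 25
P(2) = (-79 + 4*25) / -3 = 21/-3 = -7

-7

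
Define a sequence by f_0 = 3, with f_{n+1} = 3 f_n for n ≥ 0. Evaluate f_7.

6561

f_1 = 3(3) = 9
f_2 = 3(9) = 27
f_3 = 3(27) = 81
f_4 = 3(81) = 243
f_5 = 3(243) = 729
f_6 = 3(729) = 2187
f_7 = 3(2187) = 6561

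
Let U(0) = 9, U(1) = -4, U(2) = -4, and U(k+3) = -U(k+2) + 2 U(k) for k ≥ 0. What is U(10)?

-82

U(3) = -(-4) + 2(9) = 22
U(4) = -22 + 2(-4) = -30
U(5) = -(-30) + 2(-4) = 22
U(6) = -22 + 2(22) = 22
U(7) = -22 + 2(-30) = -82
U(8) = -(-82) + 2(22) = 126
U(9) = -126 + 2(22) = -82
U(10) = -(-82) + 2(-82) = -82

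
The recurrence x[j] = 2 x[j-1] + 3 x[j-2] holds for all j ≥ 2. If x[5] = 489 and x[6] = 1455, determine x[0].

Rearranging, x[j-2] = (x[j] - 2 x[j-1]) / 3.
x[4] = (1455 - 2(489)) / 3 = 477/3 = 159
x[3] = (489 - 2(159)) / 3 = 171/3 = 57
x[2] = (159 - 2(57)) / 3 = 45/3 = 15
x[1] = (57 - 2(15)) / 3 = 27/3 = 9
x[0] = (15 - 2(9)) / 3 = -3/3 = -1

-1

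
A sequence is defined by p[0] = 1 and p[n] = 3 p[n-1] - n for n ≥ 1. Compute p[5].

p[1] = 3*1 - 1 = 2
p[2] = 3*2 - 2 = 4
p[3] = 3*4 - 3 = 9
p[4] = 3*9 - 4 = 23
p[5] = 3*23 - 5 = 64

64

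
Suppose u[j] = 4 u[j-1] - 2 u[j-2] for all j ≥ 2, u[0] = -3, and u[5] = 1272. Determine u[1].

Let u[1] = v.
u[2] = 6 + 4v
u[3] = 24 + 14v
u[4] = 84 + 48v
u[5] = 288 + 164v
So 288 + 164v = 1272, giving v = 6.

6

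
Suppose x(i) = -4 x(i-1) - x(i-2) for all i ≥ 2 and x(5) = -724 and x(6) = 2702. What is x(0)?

2

Rearranging, x(i-2) = -(x(i) + 4 x(i-1)).
x(4) = -(2702 + 4·(-724)) = 194
x(3) = -(-724 + 4·194) = -52
x(2) = -(194 + 4·(-52)) = 14
x(1) = -(-52 + 4·14) = -4
x(0) = -(14 + 4·(-4)) = 2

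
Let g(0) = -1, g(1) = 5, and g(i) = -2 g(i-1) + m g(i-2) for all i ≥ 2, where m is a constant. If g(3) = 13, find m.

-1

g(2) = -10 - m
g(3) = 20 + 7m
So 20 + 7m = 13, giving m = -1.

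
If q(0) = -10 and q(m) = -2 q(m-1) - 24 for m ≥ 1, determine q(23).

The fixed point is -24/(1 + 2) = -8, so q(m) + 8 = -2(q(m-1) + 8).
Hence q(m) = -2·(-2)^m - 8.
q(23) = -2·(-2)^{23} - 8 = -2·-8388608 - 8 = 16777208.

16777208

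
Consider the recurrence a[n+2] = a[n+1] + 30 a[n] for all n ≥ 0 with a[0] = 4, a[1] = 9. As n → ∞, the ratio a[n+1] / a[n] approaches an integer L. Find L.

6

The characteristic equation is r^2 - r - 30 = 0, which factors as (r - 6)(r + 5) = 0.
So the roots are 6 and -5. Since |6| > |-5| and the coefficient of 6^n is non-zero, the ratio tends to 6.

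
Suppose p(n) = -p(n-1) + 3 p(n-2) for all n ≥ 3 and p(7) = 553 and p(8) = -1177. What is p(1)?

Rearranging, p(n-2) = (p(n) + p(n-1)) / 3.
p(6) = (-1177 + 553) / 3 = -624/3 = -208
p(5) = (553 + (-208)) / 3 = 345/3 = 115
p(4) = (-208 + 115) / 3 = -93/3 = -31
p(3) = (115 + (-31)) / 3 = 84/3 = 28
p(2) = (-31 + 28) / 3 = -3/3 = -1
p(1) = (28 + (-1)) / 3 = 27/3 = 9

9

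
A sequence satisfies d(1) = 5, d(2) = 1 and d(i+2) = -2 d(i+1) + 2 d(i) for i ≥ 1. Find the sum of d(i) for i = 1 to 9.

d(3) = -2(1) + 2(5) = 8
d(4) = -2(8) + 2(1) = -14
d(5) = -2(-14) + 2(8) = 44
d(6) = -2(44) + 2(-14) = -116
d(7) = -2(-116) + 2(44) = 320
d(8) = -2(320) + 2(-116) = -872
d(9) = -2(-872) + 2(320) = 2384
Sum = 5 + 1 + 8 + (-14) + 44 + (-116) + 320 + (-872) + 2384 = 1760

1760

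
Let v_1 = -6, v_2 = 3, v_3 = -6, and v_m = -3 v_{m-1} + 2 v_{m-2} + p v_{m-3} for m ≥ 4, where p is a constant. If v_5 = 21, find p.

5

v_4 = 24 - 6p
v_5 = -84 + 21p
So -84 + 21p = 21, giving p = 5.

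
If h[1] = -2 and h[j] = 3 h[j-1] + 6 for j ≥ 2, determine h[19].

387420486

The fixed point is 6/(1 - 3) = -3, so h[j] + 3 = 3(h[j-1] + 3).
Hence h[j] = 1·3^{j-1} - 3.
h[19] = 1·3^{18} - 3 = 1·387420489 - 3 = 387420486.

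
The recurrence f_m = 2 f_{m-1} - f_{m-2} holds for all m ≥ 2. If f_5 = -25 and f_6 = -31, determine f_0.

5

Rearranging, f_{m-2} = -(f_m - 2 f_{m-1}).
f_4 = -(-31 - 2(-25)) = -19
f_3 = -(-25 - 2(-19)) = -13
f_2 = -(-19 - 2(-13)) = -7
f_1 = -(-13 - 2(-7)) = -1
f_0 = -(-7 - 2(-1)) = 5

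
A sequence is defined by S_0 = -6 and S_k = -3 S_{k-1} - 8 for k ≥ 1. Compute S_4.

S_1 = -3*(-6) - 8 = 10
S_2 = -3*10 - 8 = -38
S_3 = -3*(-38) - 8 = 106
S_4 = -3*106 - 8 = -326

-326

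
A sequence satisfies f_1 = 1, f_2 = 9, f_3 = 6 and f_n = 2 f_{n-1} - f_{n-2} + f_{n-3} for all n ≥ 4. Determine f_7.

f_4 = 2(6) - 9 + 1 = 4
f_5 = 2(4) - 6 + 9 = 11
f_6 = 2(11) - 4 + 6 = 24
f_7 = 2(24) - 11 + 4 = 41

41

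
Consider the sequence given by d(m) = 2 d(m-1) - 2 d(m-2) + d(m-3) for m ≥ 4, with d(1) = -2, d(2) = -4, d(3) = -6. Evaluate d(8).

-4

d(4) = 2(-6) - 2(-4) + (-2) = -6
d(5) = 2(-6) - 2(-6) + (-4) = -4
d(6) = 2(-4) - 2(-6) + (-6) = -2
d(7) = 2(-2) - 2(-4) + (-6) = -2
d(8) = 2(-2) - 2(-2) + (-4) = -4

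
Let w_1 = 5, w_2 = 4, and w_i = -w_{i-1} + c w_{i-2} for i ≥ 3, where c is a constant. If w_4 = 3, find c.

1

w_3 = -4 + 5c
w_4 = 4 - c
So 4 - c = 3, giving c = 1.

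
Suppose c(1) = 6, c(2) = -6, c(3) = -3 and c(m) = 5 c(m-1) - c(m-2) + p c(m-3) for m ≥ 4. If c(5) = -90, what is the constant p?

c(4) = -9 + 6p
c(5) = -42 + 24p
So -42 + 24p = -90, giving p = -2.

-2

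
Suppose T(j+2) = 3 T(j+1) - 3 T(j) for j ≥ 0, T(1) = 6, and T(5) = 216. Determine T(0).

-6

Let T(0) = z.
T(2) = 18 - 3z
T(3) = 36 - 9z
T(4) = 54 - 18z
T(5) = 54 - 27z
So 54 - 27z = 216, giving z = -6.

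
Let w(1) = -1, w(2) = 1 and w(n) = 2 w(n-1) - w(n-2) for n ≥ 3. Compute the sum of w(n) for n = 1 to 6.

24

w(3) = 2*1 - (-1) = 3
w(4) = 2*3 - 1 = 5
w(5) = 2*5 - 3 = 7
w(6) = 2*7 - 5 = 9
Sum = (-1) + 1 + 3 + 5 + 7 + 9 = 24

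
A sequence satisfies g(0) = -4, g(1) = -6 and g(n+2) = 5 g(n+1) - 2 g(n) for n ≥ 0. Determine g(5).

-2034

g(2) = 5(-6) - 2(-4) = -22
g(3) = 5(-22) - 2(-6) = -98
g(4) = 5(-98) - 2(-22) = -446
g(5) = 5(-446) - 2(-98) = -2034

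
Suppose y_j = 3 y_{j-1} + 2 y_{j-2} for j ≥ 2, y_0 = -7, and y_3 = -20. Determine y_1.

Let y_1 = v.
y_2 = -14 + 3v
y_3 = -42 + 11v
So -42 + 11v = -20, giving v = 2.

2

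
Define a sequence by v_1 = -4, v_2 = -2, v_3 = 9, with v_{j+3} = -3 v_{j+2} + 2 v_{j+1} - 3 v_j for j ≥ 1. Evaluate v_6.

v_4 = -3*9 + 2*(-2) - 3*(-4) = -19
v_5 = -3*(-19) + 2*9 - 3*(-2) = 81
v_6 = -3*81 + 2*(-19) - 3*9 = -308

-308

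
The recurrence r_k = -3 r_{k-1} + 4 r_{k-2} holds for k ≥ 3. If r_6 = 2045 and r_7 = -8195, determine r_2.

Rearranging, r_{k-2} = (r_k + 3 r_{k-1}) / 4.
r_5 = (-8195 + 3(2045)) / 4 = -2060/4 = -515
r_4 = (2045 + 3(-515)) / 4 = 500/4 = 125
r_3 = (-515 + 3(125)) / 4 = -140/4 = -35
r_2 = (125 + 3(-35)) / 4 = 20/4 = 5

5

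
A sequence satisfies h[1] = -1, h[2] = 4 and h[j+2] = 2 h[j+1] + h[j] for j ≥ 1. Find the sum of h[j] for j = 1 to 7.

h[3] = 2·4 + (-1) = 7
h[4] = 2·7 + 4 = 18
h[5] = 2·18 + 7 = 43
h[6] = 2·43 + 18 = 104
h[7] = 2·104 + 43 = 251
Sum = (-1) + 4 + 7 + 18 + 43 + 104 + 251 = 426

426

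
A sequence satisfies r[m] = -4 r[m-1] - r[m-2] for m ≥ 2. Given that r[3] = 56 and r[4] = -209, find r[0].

Rearranging, r[m-2] = -(r[m] + 4 r[m-1]).
r[2] = -(-209 + 4*56) = -15
r[1] = -(56 + 4*(-15)) = 4
r[0] = -(-15 + 4*4) = -1

-1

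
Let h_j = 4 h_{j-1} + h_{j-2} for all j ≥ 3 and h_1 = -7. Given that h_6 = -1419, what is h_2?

Let h_2 = y.
h_3 = -7 + 4y
h_4 = -28 + 17y
h_5 = -119 + 72y
h_6 = -504 + 305y
So -504 + 305y = -1419, giving y = -3.

-3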